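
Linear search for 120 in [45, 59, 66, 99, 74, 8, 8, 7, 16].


i=0: 45!=120
i=1: 59!=120
i=2: 66!=120
i=3: 99!=120
i=4: 74!=120
i=5: 8!=120
i=6: 8!=120
i=7: 7!=120
i=8: 16!=120

Not found, 9 comps


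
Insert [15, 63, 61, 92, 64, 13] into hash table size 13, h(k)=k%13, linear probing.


Insert 15: h=2 -> slot 2
Insert 63: h=11 -> slot 11
Insert 61: h=9 -> slot 9
Insert 92: h=1 -> slot 1
Insert 64: h=12 -> slot 12
Insert 13: h=0 -> slot 0

Table: [13, 92, 15, None, None, None, None, None, None, 61, None, 63, 64]


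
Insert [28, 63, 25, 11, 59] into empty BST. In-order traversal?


Insert 28: root
Insert 63: R from 28
Insert 25: L from 28
Insert 11: L from 28 -> L from 25
Insert 59: R from 28 -> L from 63

In-order: [11, 25, 28, 59, 63]


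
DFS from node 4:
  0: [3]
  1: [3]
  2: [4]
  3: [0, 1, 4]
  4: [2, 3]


Visit 4, push [3, 2]
Visit 2, push []
Visit 3, push [1, 0]
Visit 0, push []
Visit 1, push []

DFS order: [4, 2, 3, 0, 1]


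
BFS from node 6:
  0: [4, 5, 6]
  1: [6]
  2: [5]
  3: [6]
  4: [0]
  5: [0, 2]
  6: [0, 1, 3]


Visit 6, enqueue [0, 1, 3]
Visit 0, enqueue [4, 5]
Visit 1, enqueue []
Visit 3, enqueue []
Visit 4, enqueue []
Visit 5, enqueue [2]
Visit 2, enqueue []

BFS order: [6, 0, 1, 3, 4, 5, 2]


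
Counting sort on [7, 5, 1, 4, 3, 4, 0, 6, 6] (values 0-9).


Input: [7, 5, 1, 4, 3, 4, 0, 6, 6]
Counts: [1, 1, 0, 1, 2, 1, 2, 1, 0, 0]

Sorted: [0, 1, 3, 4, 4, 5, 6, 6, 7]


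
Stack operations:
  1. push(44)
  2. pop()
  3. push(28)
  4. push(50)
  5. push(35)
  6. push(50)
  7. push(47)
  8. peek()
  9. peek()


push(44) -> [44]
pop()->44, []
push(28) -> [28]
push(50) -> [28, 50]
push(35) -> [28, 50, 35]
push(50) -> [28, 50, 35, 50]
push(47) -> [28, 50, 35, 50, 47]
peek()->47
peek()->47

Final stack: [28, 50, 35, 50, 47]


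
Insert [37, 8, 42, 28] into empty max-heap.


Insert 37: [37]
Insert 8: [37, 8]
Insert 42: [42, 8, 37]
Insert 28: [42, 28, 37, 8]

Final heap: [42, 28, 37, 8]


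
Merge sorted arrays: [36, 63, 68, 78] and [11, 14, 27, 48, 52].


Take 11 from B
Take 14 from B
Take 27 from B
Take 36 from A
Take 48 from B
Take 52 from B

Merged: [11, 14, 27, 36, 48, 52, 63, 68, 78]


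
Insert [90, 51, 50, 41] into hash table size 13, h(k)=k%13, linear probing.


Insert 90: h=12 -> slot 12
Insert 51: h=12, 1 probes -> slot 0
Insert 50: h=11 -> slot 11
Insert 41: h=2 -> slot 2

Table: [51, None, 41, None, None, None, None, None, None, None, None, 50, 90]


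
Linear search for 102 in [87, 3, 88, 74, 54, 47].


i=0: 87!=102
i=1: 3!=102
i=2: 88!=102
i=3: 74!=102
i=4: 54!=102
i=5: 47!=102

Not found, 6 comps


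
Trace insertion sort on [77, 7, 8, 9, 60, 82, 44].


Initial: [77, 7, 8, 9, 60, 82, 44]
Insert 7: [7, 77, 8, 9, 60, 82, 44]
Insert 8: [7, 8, 77, 9, 60, 82, 44]
Insert 9: [7, 8, 9, 77, 60, 82, 44]
Insert 60: [7, 8, 9, 60, 77, 82, 44]
Insert 82: [7, 8, 9, 60, 77, 82, 44]
Insert 44: [7, 8, 9, 44, 60, 77, 82]

Sorted: [7, 8, 9, 44, 60, 77, 82]


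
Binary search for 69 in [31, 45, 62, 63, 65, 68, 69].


Step 1: lo=0, hi=6, mid=3, val=63
Step 2: lo=4, hi=6, mid=5, val=68
Step 3: lo=6, hi=6, mid=6, val=69

Found at index 6


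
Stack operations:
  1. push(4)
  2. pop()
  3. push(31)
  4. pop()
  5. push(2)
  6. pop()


push(4) -> [4]
pop()->4, []
push(31) -> [31]
pop()->31, []
push(2) -> [2]
pop()->2, []

Final stack: []


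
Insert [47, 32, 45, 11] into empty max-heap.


Insert 47: [47]
Insert 32: [47, 32]
Insert 45: [47, 32, 45]
Insert 11: [47, 32, 45, 11]

Final heap: [47, 32, 45, 11]


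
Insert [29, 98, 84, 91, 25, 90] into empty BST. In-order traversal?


Insert 29: root
Insert 98: R from 29
Insert 84: R from 29 -> L from 98
Insert 91: R from 29 -> L from 98 -> R from 84
Insert 25: L from 29
Insert 90: R from 29 -> L from 98 -> R from 84 -> L from 91

In-order: [25, 29, 84, 90, 91, 98]


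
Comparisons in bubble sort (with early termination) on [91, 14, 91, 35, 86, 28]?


Algorithm: bubble sort (with early termination)
Input: [91, 14, 91, 35, 86, 28]
Sorted: [14, 28, 35, 86, 91, 91]

15


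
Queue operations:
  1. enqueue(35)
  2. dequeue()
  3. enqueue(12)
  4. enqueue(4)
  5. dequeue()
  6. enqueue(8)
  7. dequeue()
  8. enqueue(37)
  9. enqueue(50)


enqueue(35) -> [35]
dequeue()->35, []
enqueue(12) -> [12]
enqueue(4) -> [12, 4]
dequeue()->12, [4]
enqueue(8) -> [4, 8]
dequeue()->4, [8]
enqueue(37) -> [8, 37]
enqueue(50) -> [8, 37, 50]

Final queue: [8, 37, 50]


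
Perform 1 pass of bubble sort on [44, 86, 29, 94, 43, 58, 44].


Initial: [44, 86, 29, 94, 43, 58, 44]
Pass 1: [44, 29, 86, 43, 58, 44, 94] (4 swaps)

After 1 pass: [44, 29, 86, 43, 58, 44, 94]


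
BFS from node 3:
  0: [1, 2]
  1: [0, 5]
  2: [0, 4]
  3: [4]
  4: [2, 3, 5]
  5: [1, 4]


Visit 3, enqueue [4]
Visit 4, enqueue [2, 5]
Visit 2, enqueue [0]
Visit 5, enqueue [1]
Visit 0, enqueue []
Visit 1, enqueue []

BFS order: [3, 4, 2, 5, 0, 1]


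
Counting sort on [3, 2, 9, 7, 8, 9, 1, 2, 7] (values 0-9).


Input: [3, 2, 9, 7, 8, 9, 1, 2, 7]
Counts: [0, 1, 2, 1, 0, 0, 0, 2, 1, 2]

Sorted: [1, 2, 2, 3, 7, 7, 8, 9, 9]


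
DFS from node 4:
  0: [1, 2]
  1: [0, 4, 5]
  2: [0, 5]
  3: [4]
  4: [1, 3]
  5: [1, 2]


Visit 4, push [3, 1]
Visit 1, push [5, 0]
Visit 0, push [2]
Visit 2, push [5]
Visit 5, push []
Visit 3, push []

DFS order: [4, 1, 0, 2, 5, 3]


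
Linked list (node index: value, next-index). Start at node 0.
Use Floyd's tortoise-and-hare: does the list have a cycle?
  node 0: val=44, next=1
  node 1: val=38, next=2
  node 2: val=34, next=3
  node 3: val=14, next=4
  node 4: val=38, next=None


Floyd's tortoise (slow, +1) and hare (fast, +2):
  init: slow=0, fast=0
  step 1: slow=1, fast=2
  step 2: slow=2, fast=4
  step 3: fast -> None, no cycle

Cycle: no


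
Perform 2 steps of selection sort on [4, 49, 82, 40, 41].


Initial: [4, 49, 82, 40, 41]
Step 1: min=4 at 0
  Swap: [4, 49, 82, 40, 41]
Step 2: min=40 at 3
  Swap: [4, 40, 82, 49, 41]

After 2 steps: [4, 40, 82, 49, 41]


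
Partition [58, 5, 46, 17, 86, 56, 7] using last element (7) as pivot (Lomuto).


Pivot: 7
  5 <= 7: swap -> [5, 58, 46, 17, 86, 56, 7]
Place pivot at 1: [5, 7, 46, 17, 86, 56, 58]

Partitioned: [5, 7, 46, 17, 86, 56, 58]


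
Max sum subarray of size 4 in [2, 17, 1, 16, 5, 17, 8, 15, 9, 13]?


[0:4]: 36
[1:5]: 39
[2:6]: 39
[3:7]: 46
[4:8]: 45
[5:9]: 49
[6:10]: 45

Max: 49 at [5:9]


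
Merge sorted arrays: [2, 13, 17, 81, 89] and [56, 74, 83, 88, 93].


Take 2 from A
Take 13 from A
Take 17 from A
Take 56 from B
Take 74 from B
Take 81 from A
Take 83 from B
Take 88 from B
Take 89 from A

Merged: [2, 13, 17, 56, 74, 81, 83, 88, 89, 93]


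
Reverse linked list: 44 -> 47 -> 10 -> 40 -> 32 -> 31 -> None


Step 1: curr=44, set curr.next=prev(None) | reversed so far: 44
Step 2: curr=47, set curr.next=prev(44) | reversed so far: 47 -> 44
Step 3: curr=10, set curr.next=prev(47) | reversed so far: 10 -> 47 -> 44
Step 4: curr=40, set curr.next=prev(10) | reversed so far: 40 -> 10 -> 47 -> 44
Step 5: curr=32, set curr.next=prev(40) | reversed so far: 32 -> 40 -> 10 -> 47 -> 44
Step 6: curr=31, set curr.next=prev(32) | reversed so far: 31 -> 32 -> 40 -> 10 -> 47 -> 44

31 -> 32 -> 40 -> 10 -> 47 -> 44 -> None


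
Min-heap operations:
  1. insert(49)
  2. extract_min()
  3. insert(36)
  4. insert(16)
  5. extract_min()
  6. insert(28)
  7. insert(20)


insert(49) -> [49]
extract_min()->49, []
insert(36) -> [36]
insert(16) -> [16, 36]
extract_min()->16, [36]
insert(28) -> [28, 36]
insert(20) -> [20, 36, 28]

Final heap: [20, 36, 28]


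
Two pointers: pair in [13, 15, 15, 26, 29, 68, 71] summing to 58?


lo=0(13)+hi=6(71)=84
lo=0(13)+hi=5(68)=81
lo=0(13)+hi=4(29)=42
lo=1(15)+hi=4(29)=44
lo=2(15)+hi=4(29)=44
lo=3(26)+hi=4(29)=55

No pair found


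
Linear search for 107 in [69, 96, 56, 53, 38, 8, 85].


i=0: 69!=107
i=1: 96!=107
i=2: 56!=107
i=3: 53!=107
i=4: 38!=107
i=5: 8!=107
i=6: 85!=107

Not found, 7 comps


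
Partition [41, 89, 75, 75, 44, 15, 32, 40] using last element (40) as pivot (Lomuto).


Pivot: 40
  15 <= 40: swap -> [15, 89, 75, 75, 44, 41, 32, 40]
  32 <= 40: swap -> [15, 32, 75, 75, 44, 41, 89, 40]
Place pivot at 2: [15, 32, 40, 75, 44, 41, 89, 75]

Partitioned: [15, 32, 40, 75, 44, 41, 89, 75]


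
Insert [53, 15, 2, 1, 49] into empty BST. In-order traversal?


Insert 53: root
Insert 15: L from 53
Insert 2: L from 53 -> L from 15
Insert 1: L from 53 -> L from 15 -> L from 2
Insert 49: L from 53 -> R from 15

In-order: [1, 2, 15, 49, 53]


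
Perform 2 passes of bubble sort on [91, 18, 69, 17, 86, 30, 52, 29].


Initial: [91, 18, 69, 17, 86, 30, 52, 29]
Pass 1: [18, 69, 17, 86, 30, 52, 29, 91] (7 swaps)
Pass 2: [18, 17, 69, 30, 52, 29, 86, 91] (4 swaps)

After 2 passes: [18, 17, 69, 30, 52, 29, 86, 91]


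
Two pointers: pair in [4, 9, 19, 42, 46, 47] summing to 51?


lo=0(4)+hi=5(47)=51

Yes: 4+47=51


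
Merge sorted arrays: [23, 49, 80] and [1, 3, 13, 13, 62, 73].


Take 1 from B
Take 3 from B
Take 13 from B
Take 13 from B
Take 23 from A
Take 49 from A
Take 62 from B
Take 73 from B

Merged: [1, 3, 13, 13, 23, 49, 62, 73, 80]


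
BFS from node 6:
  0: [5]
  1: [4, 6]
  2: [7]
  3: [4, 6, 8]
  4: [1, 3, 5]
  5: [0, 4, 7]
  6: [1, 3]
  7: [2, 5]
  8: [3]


Visit 6, enqueue [1, 3]
Visit 1, enqueue [4]
Visit 3, enqueue [8]
Visit 4, enqueue [5]
Visit 8, enqueue []
Visit 5, enqueue [0, 7]
Visit 0, enqueue []
Visit 7, enqueue [2]
Visit 2, enqueue []

BFS order: [6, 1, 3, 4, 8, 5, 0, 7, 2]


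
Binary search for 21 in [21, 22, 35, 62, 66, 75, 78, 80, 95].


Step 1: lo=0, hi=8, mid=4, val=66
Step 2: lo=0, hi=3, mid=1, val=22
Step 3: lo=0, hi=0, mid=0, val=21

Found at index 0


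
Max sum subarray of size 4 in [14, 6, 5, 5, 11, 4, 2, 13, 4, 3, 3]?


[0:4]: 30
[1:5]: 27
[2:6]: 25
[3:7]: 22
[4:8]: 30
[5:9]: 23
[6:10]: 22
[7:11]: 23

Max: 30 at [0:4]


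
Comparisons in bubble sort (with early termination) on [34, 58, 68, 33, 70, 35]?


Algorithm: bubble sort (with early termination)
Input: [34, 58, 68, 33, 70, 35]
Sorted: [33, 34, 35, 58, 68, 70]

14


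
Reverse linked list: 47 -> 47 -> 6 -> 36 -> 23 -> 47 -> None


Step 1: curr=47, set curr.next=prev(None) | reversed so far: 47
Step 2: curr=47, set curr.next=prev(47) | reversed so far: 47 -> 47
Step 3: curr=6, set curr.next=prev(47) | reversed so far: 6 -> 47 -> 47
Step 4: curr=36, set curr.next=prev(6) | reversed so far: 36 -> 6 -> 47 -> 47
Step 5: curr=23, set curr.next=prev(36) | reversed so far: 23 -> 36 -> 6 -> 47 -> 47
Step 6: curr=47, set curr.next=prev(23) | reversed so far: 47 -> 23 -> 36 -> 6 -> 47 -> 47

47 -> 23 -> 36 -> 6 -> 47 -> 47 -> None


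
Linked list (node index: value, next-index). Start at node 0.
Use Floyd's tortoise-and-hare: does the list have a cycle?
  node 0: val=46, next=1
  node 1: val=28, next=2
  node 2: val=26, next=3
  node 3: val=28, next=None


Floyd's tortoise (slow, +1) and hare (fast, +2):
  init: slow=0, fast=0
  step 1: slow=1, fast=2
  step 2: fast 2->3->None, no cycle

Cycle: no


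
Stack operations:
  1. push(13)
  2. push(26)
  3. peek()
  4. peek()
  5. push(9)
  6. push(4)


push(13) -> [13]
push(26) -> [13, 26]
peek()->26
peek()->26
push(9) -> [13, 26, 9]
push(4) -> [13, 26, 9, 4]

Final stack: [13, 26, 9, 4]


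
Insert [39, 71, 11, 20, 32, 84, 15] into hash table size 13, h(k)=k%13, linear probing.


Insert 39: h=0 -> slot 0
Insert 71: h=6 -> slot 6
Insert 11: h=11 -> slot 11
Insert 20: h=7 -> slot 7
Insert 32: h=6, 2 probes -> slot 8
Insert 84: h=6, 3 probes -> slot 9
Insert 15: h=2 -> slot 2

Table: [39, None, 15, None, None, None, 71, 20, 32, 84, None, 11, None]


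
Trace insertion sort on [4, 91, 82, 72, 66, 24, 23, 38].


Initial: [4, 91, 82, 72, 66, 24, 23, 38]
Insert 91: [4, 91, 82, 72, 66, 24, 23, 38]
Insert 82: [4, 82, 91, 72, 66, 24, 23, 38]
Insert 72: [4, 72, 82, 91, 66, 24, 23, 38]
Insert 66: [4, 66, 72, 82, 91, 24, 23, 38]
Insert 24: [4, 24, 66, 72, 82, 91, 23, 38]
Insert 23: [4, 23, 24, 66, 72, 82, 91, 38]
Insert 38: [4, 23, 24, 38, 66, 72, 82, 91]

Sorted: [4, 23, 24, 38, 66, 72, 82, 91]


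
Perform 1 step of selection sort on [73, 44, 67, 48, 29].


Initial: [73, 44, 67, 48, 29]
Step 1: min=29 at 4
  Swap: [29, 44, 67, 48, 73]

After 1 step: [29, 44, 67, 48, 73]


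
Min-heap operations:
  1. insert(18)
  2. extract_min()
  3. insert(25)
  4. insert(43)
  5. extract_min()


insert(18) -> [18]
extract_min()->18, []
insert(25) -> [25]
insert(43) -> [25, 43]
extract_min()->25, [43]

Final heap: [43]


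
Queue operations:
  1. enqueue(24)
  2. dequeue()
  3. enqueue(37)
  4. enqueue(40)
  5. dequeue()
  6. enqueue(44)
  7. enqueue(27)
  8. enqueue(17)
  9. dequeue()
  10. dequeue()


enqueue(24) -> [24]
dequeue()->24, []
enqueue(37) -> [37]
enqueue(40) -> [37, 40]
dequeue()->37, [40]
enqueue(44) -> [40, 44]
enqueue(27) -> [40, 44, 27]
enqueue(17) -> [40, 44, 27, 17]
dequeue()->40, [44, 27, 17]
dequeue()->44, [27, 17]

Final queue: [27, 17]


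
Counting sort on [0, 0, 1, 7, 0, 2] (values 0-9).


Input: [0, 0, 1, 7, 0, 2]
Counts: [3, 1, 1, 0, 0, 0, 0, 1, 0, 0]

Sorted: [0, 0, 0, 1, 2, 7]


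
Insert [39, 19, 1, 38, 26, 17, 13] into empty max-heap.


Insert 39: [39]
Insert 19: [39, 19]
Insert 1: [39, 19, 1]
Insert 38: [39, 38, 1, 19]
Insert 26: [39, 38, 1, 19, 26]
Insert 17: [39, 38, 17, 19, 26, 1]
Insert 13: [39, 38, 17, 19, 26, 1, 13]

Final heap: [39, 38, 17, 19, 26, 1, 13]


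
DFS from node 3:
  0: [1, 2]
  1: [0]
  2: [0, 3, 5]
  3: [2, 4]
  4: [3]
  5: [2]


Visit 3, push [4, 2]
Visit 2, push [5, 0]
Visit 0, push [1]
Visit 1, push []
Visit 5, push []
Visit 4, push []

DFS order: [3, 2, 0, 1, 5, 4]


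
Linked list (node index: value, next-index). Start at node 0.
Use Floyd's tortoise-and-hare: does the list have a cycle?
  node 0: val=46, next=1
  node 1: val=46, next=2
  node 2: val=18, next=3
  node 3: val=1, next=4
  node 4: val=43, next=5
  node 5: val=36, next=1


Floyd's tortoise (slow, +1) and hare (fast, +2):
  init: slow=0, fast=0
  step 1: slow=1, fast=2
  step 2: slow=2, fast=4
  step 3: slow=3, fast=1
  step 4: slow=4, fast=3
  step 5: slow=5, fast=5
  slow == fast at node 5: cycle detected

Cycle: yes


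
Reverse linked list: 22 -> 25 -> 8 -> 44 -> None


Step 1: curr=22, set curr.next=prev(None) | reversed so far: 22
Step 2: curr=25, set curr.next=prev(22) | reversed so far: 25 -> 22
Step 3: curr=8, set curr.next=prev(25) | reversed so far: 8 -> 25 -> 22
Step 4: curr=44, set curr.next=prev(8) | reversed so far: 44 -> 8 -> 25 -> 22

44 -> 8 -> 25 -> 22 -> None


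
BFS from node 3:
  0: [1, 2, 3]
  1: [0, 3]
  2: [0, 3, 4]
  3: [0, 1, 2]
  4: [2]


Visit 3, enqueue [0, 1, 2]
Visit 0, enqueue []
Visit 1, enqueue []
Visit 2, enqueue [4]
Visit 4, enqueue []

BFS order: [3, 0, 1, 2, 4]


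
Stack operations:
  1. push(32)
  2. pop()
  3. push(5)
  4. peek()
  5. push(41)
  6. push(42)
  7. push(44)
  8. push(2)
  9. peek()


push(32) -> [32]
pop()->32, []
push(5) -> [5]
peek()->5
push(41) -> [5, 41]
push(42) -> [5, 41, 42]
push(44) -> [5, 41, 42, 44]
push(2) -> [5, 41, 42, 44, 2]
peek()->2

Final stack: [5, 41, 42, 44, 2]


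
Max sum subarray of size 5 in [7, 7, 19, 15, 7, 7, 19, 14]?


[0:5]: 55
[1:6]: 55
[2:7]: 67
[3:8]: 62

Max: 67 at [2:7]


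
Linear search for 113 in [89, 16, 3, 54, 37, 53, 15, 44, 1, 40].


i=0: 89!=113
i=1: 16!=113
i=2: 3!=113
i=3: 54!=113
i=4: 37!=113
i=5: 53!=113
i=6: 15!=113
i=7: 44!=113
i=8: 1!=113
i=9: 40!=113

Not found, 10 comps


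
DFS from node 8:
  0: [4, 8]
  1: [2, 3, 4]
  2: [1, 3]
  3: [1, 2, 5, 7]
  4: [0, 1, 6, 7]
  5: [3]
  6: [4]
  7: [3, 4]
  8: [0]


Visit 8, push [0]
Visit 0, push [4]
Visit 4, push [7, 6, 1]
Visit 1, push [3, 2]
Visit 2, push [3]
Visit 3, push [7, 5]
Visit 5, push []
Visit 7, push []
Visit 6, push []

DFS order: [8, 0, 4, 1, 2, 3, 5, 7, 6]


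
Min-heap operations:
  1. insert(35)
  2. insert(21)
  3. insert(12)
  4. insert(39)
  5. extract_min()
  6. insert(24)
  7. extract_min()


insert(35) -> [35]
insert(21) -> [21, 35]
insert(12) -> [12, 35, 21]
insert(39) -> [12, 35, 21, 39]
extract_min()->12, [21, 35, 39]
insert(24) -> [21, 24, 39, 35]
extract_min()->21, [24, 35, 39]

Final heap: [24, 35, 39]


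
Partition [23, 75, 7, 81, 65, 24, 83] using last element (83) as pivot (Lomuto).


Pivot: 83
  23 <= 83: advance i (no swap)
  75 <= 83: advance i (no swap)
  7 <= 83: advance i (no swap)
  81 <= 83: advance i (no swap)
  65 <= 83: advance i (no swap)
  24 <= 83: advance i (no swap)
Place pivot at 6: [23, 75, 7, 81, 65, 24, 83]

Partitioned: [23, 75, 7, 81, 65, 24, 83]


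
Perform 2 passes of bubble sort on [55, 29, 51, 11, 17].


Initial: [55, 29, 51, 11, 17]
Pass 1: [29, 51, 11, 17, 55] (4 swaps)
Pass 2: [29, 11, 17, 51, 55] (2 swaps)

After 2 passes: [29, 11, 17, 51, 55]


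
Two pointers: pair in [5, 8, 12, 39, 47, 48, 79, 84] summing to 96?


lo=0(5)+hi=7(84)=89
lo=1(8)+hi=7(84)=92
lo=2(12)+hi=7(84)=96

Yes: 12+84=96


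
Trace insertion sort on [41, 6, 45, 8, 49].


Initial: [41, 6, 45, 8, 49]
Insert 6: [6, 41, 45, 8, 49]
Insert 45: [6, 41, 45, 8, 49]
Insert 8: [6, 8, 41, 45, 49]
Insert 49: [6, 8, 41, 45, 49]

Sorted: [6, 8, 41, 45, 49]


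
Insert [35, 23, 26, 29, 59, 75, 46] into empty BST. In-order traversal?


Insert 35: root
Insert 23: L from 35
Insert 26: L from 35 -> R from 23
Insert 29: L from 35 -> R from 23 -> R from 26
Insert 59: R from 35
Insert 75: R from 35 -> R from 59
Insert 46: R from 35 -> L from 59

In-order: [23, 26, 29, 35, 46, 59, 75]


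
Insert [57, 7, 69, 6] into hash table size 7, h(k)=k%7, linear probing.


Insert 57: h=1 -> slot 1
Insert 7: h=0 -> slot 0
Insert 69: h=6 -> slot 6
Insert 6: h=6, 3 probes -> slot 2

Table: [7, 57, 6, None, None, None, 69]


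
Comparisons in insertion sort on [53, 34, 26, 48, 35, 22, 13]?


Algorithm: insertion sort
Input: [53, 34, 26, 48, 35, 22, 13]
Sorted: [13, 22, 26, 34, 35, 48, 53]

19


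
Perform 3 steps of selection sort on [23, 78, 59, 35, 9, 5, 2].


Initial: [23, 78, 59, 35, 9, 5, 2]
Step 1: min=2 at 6
  Swap: [2, 78, 59, 35, 9, 5, 23]
Step 2: min=5 at 5
  Swap: [2, 5, 59, 35, 9, 78, 23]
Step 3: min=9 at 4
  Swap: [2, 5, 9, 35, 59, 78, 23]

After 3 steps: [2, 5, 9, 35, 59, 78, 23]


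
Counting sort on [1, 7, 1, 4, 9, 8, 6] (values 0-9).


Input: [1, 7, 1, 4, 9, 8, 6]
Counts: [0, 2, 0, 0, 1, 0, 1, 1, 1, 1]

Sorted: [1, 1, 4, 6, 7, 8, 9]


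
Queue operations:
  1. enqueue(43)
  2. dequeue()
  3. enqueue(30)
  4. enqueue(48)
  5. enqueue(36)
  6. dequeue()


enqueue(43) -> [43]
dequeue()->43, []
enqueue(30) -> [30]
enqueue(48) -> [30, 48]
enqueue(36) -> [30, 48, 36]
dequeue()->30, [48, 36]

Final queue: [48, 36]


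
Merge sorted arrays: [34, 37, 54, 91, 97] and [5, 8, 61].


Take 5 from B
Take 8 from B
Take 34 from A
Take 37 from A
Take 54 from A
Take 61 from B

Merged: [5, 8, 34, 37, 54, 61, 91, 97]


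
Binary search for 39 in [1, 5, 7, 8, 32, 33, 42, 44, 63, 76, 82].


Step 1: lo=0, hi=10, mid=5, val=33
Step 2: lo=6, hi=10, mid=8, val=63
Step 3: lo=6, hi=7, mid=6, val=42

Not found


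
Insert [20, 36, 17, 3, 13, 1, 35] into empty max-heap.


Insert 20: [20]
Insert 36: [36, 20]
Insert 17: [36, 20, 17]
Insert 3: [36, 20, 17, 3]
Insert 13: [36, 20, 17, 3, 13]
Insert 1: [36, 20, 17, 3, 13, 1]
Insert 35: [36, 20, 35, 3, 13, 1, 17]

Final heap: [36, 20, 35, 3, 13, 1, 17]


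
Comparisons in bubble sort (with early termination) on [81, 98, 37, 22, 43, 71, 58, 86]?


Algorithm: bubble sort (with early termination)
Input: [81, 98, 37, 22, 43, 71, 58, 86]
Sorted: [22, 37, 43, 58, 71, 81, 86, 98]

22


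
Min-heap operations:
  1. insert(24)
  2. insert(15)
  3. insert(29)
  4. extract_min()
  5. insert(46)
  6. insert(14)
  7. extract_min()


insert(24) -> [24]
insert(15) -> [15, 24]
insert(29) -> [15, 24, 29]
extract_min()->15, [24, 29]
insert(46) -> [24, 29, 46]
insert(14) -> [14, 24, 46, 29]
extract_min()->14, [24, 29, 46]

Final heap: [24, 29, 46]


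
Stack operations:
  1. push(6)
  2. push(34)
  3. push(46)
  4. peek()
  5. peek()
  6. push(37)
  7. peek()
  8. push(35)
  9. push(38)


push(6) -> [6]
push(34) -> [6, 34]
push(46) -> [6, 34, 46]
peek()->46
peek()->46
push(37) -> [6, 34, 46, 37]
peek()->37
push(35) -> [6, 34, 46, 37, 35]
push(38) -> [6, 34, 46, 37, 35, 38]

Final stack: [6, 34, 46, 37, 35, 38]


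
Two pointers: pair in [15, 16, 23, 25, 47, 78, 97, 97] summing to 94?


lo=0(15)+hi=7(97)=112
lo=0(15)+hi=6(97)=112
lo=0(15)+hi=5(78)=93
lo=1(16)+hi=5(78)=94

Yes: 16+78=94


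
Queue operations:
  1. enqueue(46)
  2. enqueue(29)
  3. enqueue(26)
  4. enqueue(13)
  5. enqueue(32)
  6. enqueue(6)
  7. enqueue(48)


enqueue(46) -> [46]
enqueue(29) -> [46, 29]
enqueue(26) -> [46, 29, 26]
enqueue(13) -> [46, 29, 26, 13]
enqueue(32) -> [46, 29, 26, 13, 32]
enqueue(6) -> [46, 29, 26, 13, 32, 6]
enqueue(48) -> [46, 29, 26, 13, 32, 6, 48]

Final queue: [46, 29, 26, 13, 32, 6, 48]


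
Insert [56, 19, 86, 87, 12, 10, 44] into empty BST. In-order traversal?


Insert 56: root
Insert 19: L from 56
Insert 86: R from 56
Insert 87: R from 56 -> R from 86
Insert 12: L from 56 -> L from 19
Insert 10: L from 56 -> L from 19 -> L from 12
Insert 44: L from 56 -> R from 19

In-order: [10, 12, 19, 44, 56, 86, 87]


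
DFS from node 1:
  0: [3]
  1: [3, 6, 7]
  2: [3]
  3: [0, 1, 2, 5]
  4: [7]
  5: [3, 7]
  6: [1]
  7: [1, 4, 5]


Visit 1, push [7, 6, 3]
Visit 3, push [5, 2, 0]
Visit 0, push []
Visit 2, push []
Visit 5, push [7]
Visit 7, push [4]
Visit 4, push []
Visit 6, push []

DFS order: [1, 3, 0, 2, 5, 7, 4, 6]


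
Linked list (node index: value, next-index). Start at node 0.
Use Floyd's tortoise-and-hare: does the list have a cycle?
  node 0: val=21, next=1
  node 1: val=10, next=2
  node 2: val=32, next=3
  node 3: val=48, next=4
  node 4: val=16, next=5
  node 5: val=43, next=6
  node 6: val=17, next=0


Floyd's tortoise (slow, +1) and hare (fast, +2):
  init: slow=0, fast=0
  step 1: slow=1, fast=2
  step 2: slow=2, fast=4
  step 3: slow=3, fast=6
  step 4: slow=4, fast=1
  step 5: slow=5, fast=3
  step 6: slow=6, fast=5
  step 7: slow=0, fast=0
  slow == fast at node 0: cycle detected

Cycle: yes


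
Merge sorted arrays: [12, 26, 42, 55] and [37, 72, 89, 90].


Take 12 from A
Take 26 from A
Take 37 from B
Take 42 from A
Take 55 from A

Merged: [12, 26, 37, 42, 55, 72, 89, 90]


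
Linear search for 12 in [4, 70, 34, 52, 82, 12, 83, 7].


i=0: 4!=12
i=1: 70!=12
i=2: 34!=12
i=3: 52!=12
i=4: 82!=12
i=5: 12==12 found!

Found at 5, 6 comps


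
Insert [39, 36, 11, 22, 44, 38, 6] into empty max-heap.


Insert 39: [39]
Insert 36: [39, 36]
Insert 11: [39, 36, 11]
Insert 22: [39, 36, 11, 22]
Insert 44: [44, 39, 11, 22, 36]
Insert 38: [44, 39, 38, 22, 36, 11]
Insert 6: [44, 39, 38, 22, 36, 11, 6]

Final heap: [44, 39, 38, 22, 36, 11, 6]


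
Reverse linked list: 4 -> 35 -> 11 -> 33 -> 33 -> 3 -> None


Step 1: curr=4, set curr.next=prev(None) | reversed so far: 4
Step 2: curr=35, set curr.next=prev(4) | reversed so far: 35 -> 4
Step 3: curr=11, set curr.next=prev(35) | reversed so far: 11 -> 35 -> 4
Step 4: curr=33, set curr.next=prev(11) | reversed so far: 33 -> 11 -> 35 -> 4
Step 5: curr=33, set curr.next=prev(33) | reversed so far: 33 -> 33 -> 11 -> 35 -> 4
Step 6: curr=3, set curr.next=prev(33) | reversed so far: 3 -> 33 -> 33 -> 11 -> 35 -> 4

3 -> 33 -> 33 -> 11 -> 35 -> 4 -> None


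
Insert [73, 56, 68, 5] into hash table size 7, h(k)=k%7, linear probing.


Insert 73: h=3 -> slot 3
Insert 56: h=0 -> slot 0
Insert 68: h=5 -> slot 5
Insert 5: h=5, 1 probes -> slot 6

Table: [56, None, None, 73, None, 68, 5]


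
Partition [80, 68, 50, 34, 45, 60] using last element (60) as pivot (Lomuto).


Pivot: 60
  50 <= 60: swap -> [50, 68, 80, 34, 45, 60]
  34 <= 60: swap -> [50, 34, 80, 68, 45, 60]
  45 <= 60: swap -> [50, 34, 45, 68, 80, 60]
Place pivot at 3: [50, 34, 45, 60, 80, 68]

Partitioned: [50, 34, 45, 60, 80, 68]


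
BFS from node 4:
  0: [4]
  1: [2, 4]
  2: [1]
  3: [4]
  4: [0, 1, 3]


Visit 4, enqueue [0, 1, 3]
Visit 0, enqueue []
Visit 1, enqueue [2]
Visit 3, enqueue []
Visit 2, enqueue []

BFS order: [4, 0, 1, 3, 2]


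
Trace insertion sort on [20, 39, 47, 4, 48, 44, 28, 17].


Initial: [20, 39, 47, 4, 48, 44, 28, 17]
Insert 39: [20, 39, 47, 4, 48, 44, 28, 17]
Insert 47: [20, 39, 47, 4, 48, 44, 28, 17]
Insert 4: [4, 20, 39, 47, 48, 44, 28, 17]
Insert 48: [4, 20, 39, 47, 48, 44, 28, 17]
Insert 44: [4, 20, 39, 44, 47, 48, 28, 17]
Insert 28: [4, 20, 28, 39, 44, 47, 48, 17]
Insert 17: [4, 17, 20, 28, 39, 44, 47, 48]

Sorted: [4, 17, 20, 28, 39, 44, 47, 48]


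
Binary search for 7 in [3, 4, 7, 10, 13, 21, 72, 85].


Step 1: lo=0, hi=7, mid=3, val=10
Step 2: lo=0, hi=2, mid=1, val=4
Step 3: lo=2, hi=2, mid=2, val=7

Found at index 2


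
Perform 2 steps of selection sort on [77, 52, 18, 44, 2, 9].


Initial: [77, 52, 18, 44, 2, 9]
Step 1: min=2 at 4
  Swap: [2, 52, 18, 44, 77, 9]
Step 2: min=9 at 5
  Swap: [2, 9, 18, 44, 77, 52]

After 2 steps: [2, 9, 18, 44, 77, 52]


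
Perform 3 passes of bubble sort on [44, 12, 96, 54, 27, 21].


Initial: [44, 12, 96, 54, 27, 21]
Pass 1: [12, 44, 54, 27, 21, 96] (4 swaps)
Pass 2: [12, 44, 27, 21, 54, 96] (2 swaps)
Pass 3: [12, 27, 21, 44, 54, 96] (2 swaps)

After 3 passes: [12, 27, 21, 44, 54, 96]


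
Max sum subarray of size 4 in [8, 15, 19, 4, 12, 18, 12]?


[0:4]: 46
[1:5]: 50
[2:6]: 53
[3:7]: 46

Max: 53 at [2:6]


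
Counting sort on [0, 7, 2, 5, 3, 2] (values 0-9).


Input: [0, 7, 2, 5, 3, 2]
Counts: [1, 0, 2, 1, 0, 1, 0, 1, 0, 0]

Sorted: [0, 2, 2, 3, 5, 7]


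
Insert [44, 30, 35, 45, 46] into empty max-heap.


Insert 44: [44]
Insert 30: [44, 30]
Insert 35: [44, 30, 35]
Insert 45: [45, 44, 35, 30]
Insert 46: [46, 45, 35, 30, 44]

Final heap: [46, 45, 35, 30, 44]


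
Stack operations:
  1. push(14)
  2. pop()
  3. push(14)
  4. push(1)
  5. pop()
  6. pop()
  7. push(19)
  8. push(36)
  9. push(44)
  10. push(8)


push(14) -> [14]
pop()->14, []
push(14) -> [14]
push(1) -> [14, 1]
pop()->1, [14]
pop()->14, []
push(19) -> [19]
push(36) -> [19, 36]
push(44) -> [19, 36, 44]
push(8) -> [19, 36, 44, 8]

Final stack: [19, 36, 44, 8]


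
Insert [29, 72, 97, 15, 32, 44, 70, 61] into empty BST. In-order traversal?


Insert 29: root
Insert 72: R from 29
Insert 97: R from 29 -> R from 72
Insert 15: L from 29
Insert 32: R from 29 -> L from 72
Insert 44: R from 29 -> L from 72 -> R from 32
Insert 70: R from 29 -> L from 72 -> R from 32 -> R from 44
Insert 61: R from 29 -> L from 72 -> R from 32 -> R from 44 -> L from 70

In-order: [15, 29, 32, 44, 61, 70, 72, 97]


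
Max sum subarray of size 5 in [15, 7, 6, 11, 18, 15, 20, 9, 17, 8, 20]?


[0:5]: 57
[1:6]: 57
[2:7]: 70
[3:8]: 73
[4:9]: 79
[5:10]: 69
[6:11]: 74

Max: 79 at [4:9]


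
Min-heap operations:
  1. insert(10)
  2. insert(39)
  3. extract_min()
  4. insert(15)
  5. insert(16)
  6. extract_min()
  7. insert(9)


insert(10) -> [10]
insert(39) -> [10, 39]
extract_min()->10, [39]
insert(15) -> [15, 39]
insert(16) -> [15, 39, 16]
extract_min()->15, [16, 39]
insert(9) -> [9, 39, 16]

Final heap: [9, 39, 16]


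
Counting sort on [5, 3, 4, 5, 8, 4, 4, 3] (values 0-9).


Input: [5, 3, 4, 5, 8, 4, 4, 3]
Counts: [0, 0, 0, 2, 3, 2, 0, 0, 1, 0]

Sorted: [3, 3, 4, 4, 4, 5, 5, 8]


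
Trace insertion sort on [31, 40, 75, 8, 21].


Initial: [31, 40, 75, 8, 21]
Insert 40: [31, 40, 75, 8, 21]
Insert 75: [31, 40, 75, 8, 21]
Insert 8: [8, 31, 40, 75, 21]
Insert 21: [8, 21, 31, 40, 75]

Sorted: [8, 21, 31, 40, 75]


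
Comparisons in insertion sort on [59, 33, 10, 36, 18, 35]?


Algorithm: insertion sort
Input: [59, 33, 10, 36, 18, 35]
Sorted: [10, 18, 33, 35, 36, 59]

12


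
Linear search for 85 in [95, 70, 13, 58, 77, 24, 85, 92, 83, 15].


i=0: 95!=85
i=1: 70!=85
i=2: 13!=85
i=3: 58!=85
i=4: 77!=85
i=5: 24!=85
i=6: 85==85 found!

Found at 6, 7 comps


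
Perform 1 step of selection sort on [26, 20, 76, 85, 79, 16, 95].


Initial: [26, 20, 76, 85, 79, 16, 95]
Step 1: min=16 at 5
  Swap: [16, 20, 76, 85, 79, 26, 95]

After 1 step: [16, 20, 76, 85, 79, 26, 95]


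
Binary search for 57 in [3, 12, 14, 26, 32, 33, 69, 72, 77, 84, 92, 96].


Step 1: lo=0, hi=11, mid=5, val=33
Step 2: lo=6, hi=11, mid=8, val=77
Step 3: lo=6, hi=7, mid=6, val=69

Not found


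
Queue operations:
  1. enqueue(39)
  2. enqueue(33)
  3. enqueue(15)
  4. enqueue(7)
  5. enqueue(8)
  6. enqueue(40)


enqueue(39) -> [39]
enqueue(33) -> [39, 33]
enqueue(15) -> [39, 33, 15]
enqueue(7) -> [39, 33, 15, 7]
enqueue(8) -> [39, 33, 15, 7, 8]
enqueue(40) -> [39, 33, 15, 7, 8, 40]

Final queue: [39, 33, 15, 7, 8, 40]


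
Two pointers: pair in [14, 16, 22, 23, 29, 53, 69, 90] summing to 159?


lo=0(14)+hi=7(90)=104
lo=1(16)+hi=7(90)=106
lo=2(22)+hi=7(90)=112
lo=3(23)+hi=7(90)=113
lo=4(29)+hi=7(90)=119
lo=5(53)+hi=7(90)=143
lo=6(69)+hi=7(90)=159

Yes: 69+90=159


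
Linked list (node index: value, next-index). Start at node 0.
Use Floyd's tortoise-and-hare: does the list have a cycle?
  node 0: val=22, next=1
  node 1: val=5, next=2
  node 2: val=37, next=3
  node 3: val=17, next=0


Floyd's tortoise (slow, +1) and hare (fast, +2):
  init: slow=0, fast=0
  step 1: slow=1, fast=2
  step 2: slow=2, fast=0
  step 3: slow=3, fast=2
  step 4: slow=0, fast=0
  slow == fast at node 0: cycle detected

Cycle: yes


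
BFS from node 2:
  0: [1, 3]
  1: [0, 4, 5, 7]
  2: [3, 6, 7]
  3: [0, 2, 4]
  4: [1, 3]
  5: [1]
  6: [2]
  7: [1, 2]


Visit 2, enqueue [3, 6, 7]
Visit 3, enqueue [0, 4]
Visit 6, enqueue []
Visit 7, enqueue [1]
Visit 0, enqueue []
Visit 4, enqueue []
Visit 1, enqueue [5]
Visit 5, enqueue []

BFS order: [2, 3, 6, 7, 0, 4, 1, 5]


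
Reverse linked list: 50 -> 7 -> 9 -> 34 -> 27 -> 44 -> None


Step 1: curr=50, set curr.next=prev(None) | reversed so far: 50
Step 2: curr=7, set curr.next=prev(50) | reversed so far: 7 -> 50
Step 3: curr=9, set curr.next=prev(7) | reversed so far: 9 -> 7 -> 50
Step 4: curr=34, set curr.next=prev(9) | reversed so far: 34 -> 9 -> 7 -> 50
Step 5: curr=27, set curr.next=prev(34) | reversed so far: 27 -> 34 -> 9 -> 7 -> 50
Step 6: curr=44, set curr.next=prev(27) | reversed so far: 44 -> 27 -> 34 -> 9 -> 7 -> 50

44 -> 27 -> 34 -> 9 -> 7 -> 50 -> None


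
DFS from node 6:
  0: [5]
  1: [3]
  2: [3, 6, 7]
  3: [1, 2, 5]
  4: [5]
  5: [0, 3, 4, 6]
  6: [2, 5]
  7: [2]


Visit 6, push [5, 2]
Visit 2, push [7, 3]
Visit 3, push [5, 1]
Visit 1, push []
Visit 5, push [4, 0]
Visit 0, push []
Visit 4, push []
Visit 7, push []

DFS order: [6, 2, 3, 1, 5, 0, 4, 7]


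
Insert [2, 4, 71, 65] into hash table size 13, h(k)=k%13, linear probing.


Insert 2: h=2 -> slot 2
Insert 4: h=4 -> slot 4
Insert 71: h=6 -> slot 6
Insert 65: h=0 -> slot 0

Table: [65, None, 2, None, 4, None, 71, None, None, None, None, None, None]


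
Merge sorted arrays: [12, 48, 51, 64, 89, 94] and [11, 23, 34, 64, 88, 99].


Take 11 from B
Take 12 from A
Take 23 from B
Take 34 from B
Take 48 from A
Take 51 from A
Take 64 from A
Take 64 from B
Take 88 from B
Take 89 from A
Take 94 from A

Merged: [11, 12, 23, 34, 48, 51, 64, 64, 88, 89, 94, 99]


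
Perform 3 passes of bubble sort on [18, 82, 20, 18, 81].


Initial: [18, 82, 20, 18, 81]
Pass 1: [18, 20, 18, 81, 82] (3 swaps)
Pass 2: [18, 18, 20, 81, 82] (1 swaps)
Pass 3: [18, 18, 20, 81, 82] (0 swaps)

After 3 passes: [18, 18, 20, 81, 82]


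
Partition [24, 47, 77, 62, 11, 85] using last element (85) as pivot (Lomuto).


Pivot: 85
  24 <= 85: advance i (no swap)
  47 <= 85: advance i (no swap)
  77 <= 85: advance i (no swap)
  62 <= 85: advance i (no swap)
  11 <= 85: advance i (no swap)
Place pivot at 5: [24, 47, 77, 62, 11, 85]

Partitioned: [24, 47, 77, 62, 11, 85]


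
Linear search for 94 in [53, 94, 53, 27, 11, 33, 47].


i=0: 53!=94
i=1: 94==94 found!

Found at 1, 2 comps


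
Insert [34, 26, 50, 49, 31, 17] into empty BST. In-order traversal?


Insert 34: root
Insert 26: L from 34
Insert 50: R from 34
Insert 49: R from 34 -> L from 50
Insert 31: L from 34 -> R from 26
Insert 17: L from 34 -> L from 26

In-order: [17, 26, 31, 34, 49, 50]


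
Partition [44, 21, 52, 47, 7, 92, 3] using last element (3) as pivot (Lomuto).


Pivot: 3
Place pivot at 0: [3, 21, 52, 47, 7, 92, 44]

Partitioned: [3, 21, 52, 47, 7, 92, 44]


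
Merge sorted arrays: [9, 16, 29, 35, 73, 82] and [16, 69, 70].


Take 9 from A
Take 16 from A
Take 16 from B
Take 29 from A
Take 35 from A
Take 69 from B
Take 70 from B

Merged: [9, 16, 16, 29, 35, 69, 70, 73, 82]


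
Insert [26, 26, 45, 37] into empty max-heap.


Insert 26: [26]
Insert 26: [26, 26]
Insert 45: [45, 26, 26]
Insert 37: [45, 37, 26, 26]

Final heap: [45, 37, 26, 26]


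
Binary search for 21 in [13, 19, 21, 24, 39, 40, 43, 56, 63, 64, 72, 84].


Step 1: lo=0, hi=11, mid=5, val=40
Step 2: lo=0, hi=4, mid=2, val=21

Found at index 2


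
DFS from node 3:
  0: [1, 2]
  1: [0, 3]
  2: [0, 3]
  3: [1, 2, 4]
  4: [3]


Visit 3, push [4, 2, 1]
Visit 1, push [0]
Visit 0, push [2]
Visit 2, push []
Visit 4, push []

DFS order: [3, 1, 0, 2, 4]


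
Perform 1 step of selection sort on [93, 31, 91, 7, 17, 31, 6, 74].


Initial: [93, 31, 91, 7, 17, 31, 6, 74]
Step 1: min=6 at 6
  Swap: [6, 31, 91, 7, 17, 31, 93, 74]

After 1 step: [6, 31, 91, 7, 17, 31, 93, 74]


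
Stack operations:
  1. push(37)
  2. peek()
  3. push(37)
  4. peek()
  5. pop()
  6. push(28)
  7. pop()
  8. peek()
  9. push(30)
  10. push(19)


push(37) -> [37]
peek()->37
push(37) -> [37, 37]
peek()->37
pop()->37, [37]
push(28) -> [37, 28]
pop()->28, [37]
peek()->37
push(30) -> [37, 30]
push(19) -> [37, 30, 19]

Final stack: [37, 30, 19]


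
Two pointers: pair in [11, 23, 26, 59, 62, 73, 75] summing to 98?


lo=0(11)+hi=6(75)=86
lo=1(23)+hi=6(75)=98

Yes: 23+75=98


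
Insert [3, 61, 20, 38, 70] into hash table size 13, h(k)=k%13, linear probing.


Insert 3: h=3 -> slot 3
Insert 61: h=9 -> slot 9
Insert 20: h=7 -> slot 7
Insert 38: h=12 -> slot 12
Insert 70: h=5 -> slot 5

Table: [None, None, None, 3, None, 70, None, 20, None, 61, None, None, 38]


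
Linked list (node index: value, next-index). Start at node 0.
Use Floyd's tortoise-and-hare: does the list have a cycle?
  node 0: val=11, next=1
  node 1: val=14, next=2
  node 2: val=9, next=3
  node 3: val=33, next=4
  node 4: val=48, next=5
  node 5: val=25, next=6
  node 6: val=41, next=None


Floyd's tortoise (slow, +1) and hare (fast, +2):
  init: slow=0, fast=0
  step 1: slow=1, fast=2
  step 2: slow=2, fast=4
  step 3: slow=3, fast=6
  step 4: fast -> None, no cycle

Cycle: no


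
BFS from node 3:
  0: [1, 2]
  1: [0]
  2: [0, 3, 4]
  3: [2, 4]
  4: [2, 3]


Visit 3, enqueue [2, 4]
Visit 2, enqueue [0]
Visit 4, enqueue []
Visit 0, enqueue [1]
Visit 1, enqueue []

BFS order: [3, 2, 4, 0, 1]


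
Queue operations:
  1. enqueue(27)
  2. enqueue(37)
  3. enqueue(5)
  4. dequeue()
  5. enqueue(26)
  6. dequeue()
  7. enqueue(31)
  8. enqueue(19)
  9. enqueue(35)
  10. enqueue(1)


enqueue(27) -> [27]
enqueue(37) -> [27, 37]
enqueue(5) -> [27, 37, 5]
dequeue()->27, [37, 5]
enqueue(26) -> [37, 5, 26]
dequeue()->37, [5, 26]
enqueue(31) -> [5, 26, 31]
enqueue(19) -> [5, 26, 31, 19]
enqueue(35) -> [5, 26, 31, 19, 35]
enqueue(1) -> [5, 26, 31, 19, 35, 1]

Final queue: [5, 26, 31, 19, 35, 1]


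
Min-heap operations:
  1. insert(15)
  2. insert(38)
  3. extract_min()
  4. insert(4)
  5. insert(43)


insert(15) -> [15]
insert(38) -> [15, 38]
extract_min()->15, [38]
insert(4) -> [4, 38]
insert(43) -> [4, 38, 43]

Final heap: [4, 38, 43]


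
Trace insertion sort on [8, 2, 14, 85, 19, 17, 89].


Initial: [8, 2, 14, 85, 19, 17, 89]
Insert 2: [2, 8, 14, 85, 19, 17, 89]
Insert 14: [2, 8, 14, 85, 19, 17, 89]
Insert 85: [2, 8, 14, 85, 19, 17, 89]
Insert 19: [2, 8, 14, 19, 85, 17, 89]
Insert 17: [2, 8, 14, 17, 19, 85, 89]
Insert 89: [2, 8, 14, 17, 19, 85, 89]

Sorted: [2, 8, 14, 17, 19, 85, 89]


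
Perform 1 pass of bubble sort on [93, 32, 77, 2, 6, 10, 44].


Initial: [93, 32, 77, 2, 6, 10, 44]
Pass 1: [32, 77, 2, 6, 10, 44, 93] (6 swaps)

After 1 pass: [32, 77, 2, 6, 10, 44, 93]


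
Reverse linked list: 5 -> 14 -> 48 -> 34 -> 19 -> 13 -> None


Step 1: curr=5, set curr.next=prev(None) | reversed so far: 5
Step 2: curr=14, set curr.next=prev(5) | reversed so far: 14 -> 5
Step 3: curr=48, set curr.next=prev(14) | reversed so far: 48 -> 14 -> 5
Step 4: curr=34, set curr.next=prev(48) | reversed so far: 34 -> 48 -> 14 -> 5
Step 5: curr=19, set curr.next=prev(34) | reversed so far: 19 -> 34 -> 48 -> 14 -> 5
Step 6: curr=13, set curr.next=prev(19) | reversed so far: 13 -> 19 -> 34 -> 48 -> 14 -> 5

13 -> 19 -> 34 -> 48 -> 14 -> 5 -> None


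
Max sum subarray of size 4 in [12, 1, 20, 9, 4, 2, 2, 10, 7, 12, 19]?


[0:4]: 42
[1:5]: 34
[2:6]: 35
[3:7]: 17
[4:8]: 18
[5:9]: 21
[6:10]: 31
[7:11]: 48

Max: 48 at [7:11]


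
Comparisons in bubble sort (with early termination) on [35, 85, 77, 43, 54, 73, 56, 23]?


Algorithm: bubble sort (with early termination)
Input: [35, 85, 77, 43, 54, 73, 56, 23]
Sorted: [23, 35, 43, 54, 56, 73, 77, 85]

28


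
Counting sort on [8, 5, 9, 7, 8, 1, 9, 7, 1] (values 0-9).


Input: [8, 5, 9, 7, 8, 1, 9, 7, 1]
Counts: [0, 2, 0, 0, 0, 1, 0, 2, 2, 2]

Sorted: [1, 1, 5, 7, 7, 8, 8, 9, 9]


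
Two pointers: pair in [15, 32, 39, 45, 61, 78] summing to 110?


lo=0(15)+hi=5(78)=93
lo=1(32)+hi=5(78)=110

Yes: 32+78=110


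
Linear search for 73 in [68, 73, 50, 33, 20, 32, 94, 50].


i=0: 68!=73
i=1: 73==73 found!

Found at 1, 2 comps


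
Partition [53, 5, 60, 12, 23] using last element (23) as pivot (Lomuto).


Pivot: 23
  5 <= 23: swap -> [5, 53, 60, 12, 23]
  12 <= 23: swap -> [5, 12, 60, 53, 23]
Place pivot at 2: [5, 12, 23, 53, 60]

Partitioned: [5, 12, 23, 53, 60]


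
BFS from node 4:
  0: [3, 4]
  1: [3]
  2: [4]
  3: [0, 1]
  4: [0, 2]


Visit 4, enqueue [0, 2]
Visit 0, enqueue [3]
Visit 2, enqueue []
Visit 3, enqueue [1]
Visit 1, enqueue []

BFS order: [4, 0, 2, 3, 1]


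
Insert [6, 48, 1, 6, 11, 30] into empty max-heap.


Insert 6: [6]
Insert 48: [48, 6]
Insert 1: [48, 6, 1]
Insert 6: [48, 6, 1, 6]
Insert 11: [48, 11, 1, 6, 6]
Insert 30: [48, 11, 30, 6, 6, 1]

Final heap: [48, 11, 30, 6, 6, 1]


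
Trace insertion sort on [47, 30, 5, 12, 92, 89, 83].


Initial: [47, 30, 5, 12, 92, 89, 83]
Insert 30: [30, 47, 5, 12, 92, 89, 83]
Insert 5: [5, 30, 47, 12, 92, 89, 83]
Insert 12: [5, 12, 30, 47, 92, 89, 83]
Insert 92: [5, 12, 30, 47, 92, 89, 83]
Insert 89: [5, 12, 30, 47, 89, 92, 83]
Insert 83: [5, 12, 30, 47, 83, 89, 92]

Sorted: [5, 12, 30, 47, 83, 89, 92]


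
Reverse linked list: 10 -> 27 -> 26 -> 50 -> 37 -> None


Step 1: curr=10, set curr.next=prev(None) | reversed so far: 10
Step 2: curr=27, set curr.next=prev(10) | reversed so far: 27 -> 10
Step 3: curr=26, set curr.next=prev(27) | reversed so far: 26 -> 27 -> 10
Step 4: curr=50, set curr.next=prev(26) | reversed so far: 50 -> 26 -> 27 -> 10
Step 5: curr=37, set curr.next=prev(50) | reversed so far: 37 -> 50 -> 26 -> 27 -> 10

37 -> 50 -> 26 -> 27 -> 10 -> None


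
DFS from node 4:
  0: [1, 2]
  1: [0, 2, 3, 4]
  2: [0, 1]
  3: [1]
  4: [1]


Visit 4, push [1]
Visit 1, push [3, 2, 0]
Visit 0, push [2]
Visit 2, push []
Visit 3, push []

DFS order: [4, 1, 0, 2, 3]


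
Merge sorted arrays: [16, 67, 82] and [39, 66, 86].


Take 16 from A
Take 39 from B
Take 66 from B
Take 67 from A
Take 82 from A

Merged: [16, 39, 66, 67, 82, 86]


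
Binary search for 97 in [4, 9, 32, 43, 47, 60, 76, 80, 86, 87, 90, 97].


Step 1: lo=0, hi=11, mid=5, val=60
Step 2: lo=6, hi=11, mid=8, val=86
Step 3: lo=9, hi=11, mid=10, val=90
Step 4: lo=11, hi=11, mid=11, val=97

Found at index 11
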